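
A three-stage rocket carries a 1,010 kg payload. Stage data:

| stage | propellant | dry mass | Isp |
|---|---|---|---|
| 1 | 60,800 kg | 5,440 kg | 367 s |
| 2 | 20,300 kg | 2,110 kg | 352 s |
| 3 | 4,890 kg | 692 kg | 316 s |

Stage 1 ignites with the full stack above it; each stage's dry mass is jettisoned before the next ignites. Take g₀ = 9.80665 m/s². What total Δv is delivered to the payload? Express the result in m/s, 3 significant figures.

Δv ≈ 12000 m/s

Ignition mass of stage 1 = 60,800+5,440 + 20,300+2,110 + 4,890+692 + 1,010 = 95,242 kg.
Stage 1: m₀ = 95,242 kg, m_f = 95,242 − 60,800 = 34,442 kg; Δv = 367×9.80665×ln(2.765) = 3599.0×1.0171 ≈ 3661 m/s.
Stage 2: m₀ = 29,002 kg, m_f = 29,002 − 20,300 = 8,702 kg; Δv = 352×9.80665×ln(3.333) = 3451.9×1.2038 ≈ 4155 m/s.
Stage 3: m₀ = 6,592 kg, m_f = 6,592 − 4,890 = 1,702 kg; Δv = 316×9.80665×ln(3.873) = 3098.9×1.3541 ≈ 4196 m/s.
Total Δv = 3661 + 4155 + 4196 = 12012 m/s.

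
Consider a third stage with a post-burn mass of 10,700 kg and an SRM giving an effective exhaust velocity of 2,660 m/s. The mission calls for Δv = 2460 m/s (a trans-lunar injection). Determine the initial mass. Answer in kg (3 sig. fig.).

Using Δv = v_e ln(m₀/m_f): m₀/m_f = exp(Δv / v_e) = exp(2460 / 2660.0) = exp(0.9248) = 2.5214.
m₀ = m_f × 2.5214 = 10,700 × 2.5214 = 26,979 kg.

initial mass ≈ 27000 kg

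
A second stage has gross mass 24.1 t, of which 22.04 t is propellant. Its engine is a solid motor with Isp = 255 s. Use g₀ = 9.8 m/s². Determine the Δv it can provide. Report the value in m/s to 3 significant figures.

Δv ≈ 6150 m/s

v_e = Isp · g₀ = 255 × 9.8 = 2499.0 m/s.
m_f = m₀ − m_prop = 24.1 − 22.04 = 2.06 t.
Δv = v_e · ln(m₀/m_f) = 2499.0 × ln(11.7) = 2499.0 × 2.4595 ≈ 6146.3 m/s.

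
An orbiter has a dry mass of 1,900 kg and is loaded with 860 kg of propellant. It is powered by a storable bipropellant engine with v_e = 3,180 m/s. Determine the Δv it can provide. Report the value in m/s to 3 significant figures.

m₀ = m_dry + m_prop = 1,900 + 860 = 2,760 kg.
Δv = v_e · ln(m₀/m_f) = 3180.0 × ln(1.453) = 3180.0 × 0.3734 ≈ 1187.3 m/s.

Δv ≈ 1190 m/s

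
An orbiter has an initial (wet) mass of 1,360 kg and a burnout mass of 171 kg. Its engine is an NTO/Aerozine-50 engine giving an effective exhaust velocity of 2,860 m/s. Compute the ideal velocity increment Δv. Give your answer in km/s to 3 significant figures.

Δv = v_e · ln(m₀/m_f) = 2860.0 × ln(7.953) = 2860.0 × 2.0736 ≈ 5930.4 m/s.

Δv ≈ 5.93 km/s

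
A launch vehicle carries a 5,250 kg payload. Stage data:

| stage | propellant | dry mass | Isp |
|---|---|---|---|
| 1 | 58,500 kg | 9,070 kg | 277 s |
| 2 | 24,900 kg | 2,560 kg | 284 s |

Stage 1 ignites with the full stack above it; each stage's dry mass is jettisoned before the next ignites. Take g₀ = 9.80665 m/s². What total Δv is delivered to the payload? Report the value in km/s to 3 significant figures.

Ignition mass of stage 1 = 58,500+9,070 + 24,900+2,560 + 5,250 = 100,280 kg.
Stage 1: m₀ = 100,280 kg, m_f = 100,280 − 58,500 = 41,780 kg; Δv = 277×9.80665×ln(2.4) = 2716.4×0.8755 ≈ 2378 m/s.
Stage 2: m₀ = 32,710 kg, m_f = 32,710 − 24,900 = 7,810 kg; Δv = 284×9.80665×ln(4.188) = 2785.1×1.4323 ≈ 3989 m/s.
Total Δv = 2378 + 3989 = 6367 m/s.

Δv ≈ 6.37 km/s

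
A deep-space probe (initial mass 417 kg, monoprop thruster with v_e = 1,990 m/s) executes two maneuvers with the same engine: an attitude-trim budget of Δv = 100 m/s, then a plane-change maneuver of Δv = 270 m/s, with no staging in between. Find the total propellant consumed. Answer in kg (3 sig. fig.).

total propellant consumed ≈ 70.8 kg

After the first burn: m = 417 × exp(−100/1990.0) = 417 × 0.95099 = 396.563 kg.
After the second burn: m = 396.563 × exp(−270/1990.0) = 396.563 × 0.87312 = 346.247 kg.
Total propellant = m₀ − m_final = 417 − 346.247 = 70.753 kg.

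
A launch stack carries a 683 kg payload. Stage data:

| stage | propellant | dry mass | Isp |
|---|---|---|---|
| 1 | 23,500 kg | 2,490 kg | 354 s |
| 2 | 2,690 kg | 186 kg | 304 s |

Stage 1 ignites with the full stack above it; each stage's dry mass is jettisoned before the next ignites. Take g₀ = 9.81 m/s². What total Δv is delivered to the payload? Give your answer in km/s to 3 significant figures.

Ignition mass of stage 1 = 23,500+2,490 + 2,690+186 + 683 = 29,549 kg.
Stage 1: m₀ = 29,549 kg, m_f = 29,549 − 23,500 = 6,049 kg; Δv = 354×9.81×ln(4.885) = 3472.7×1.5862 ≈ 5508 m/s.
Stage 2: m₀ = 3,559 kg, m_f = 3,559 − 2,690 = 869 kg; Δv = 304×9.81×ln(4.096) = 2982.2×1.4099 ≈ 4205 m/s.
Total Δv = 5508 + 4205 = 9713 m/s.

Δv ≈ 9.71 km/s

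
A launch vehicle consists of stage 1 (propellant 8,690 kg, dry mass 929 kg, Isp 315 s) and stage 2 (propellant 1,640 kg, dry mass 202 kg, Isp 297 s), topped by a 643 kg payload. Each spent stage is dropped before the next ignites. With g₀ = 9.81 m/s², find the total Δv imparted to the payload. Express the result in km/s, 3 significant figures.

Ignition mass of stage 1 = 8,690+929 + 1,640+202 + 643 = 12,104 kg.
Stage 1: m₀ = 12,104 kg, m_f = 12,104 − 8,690 = 3,414 kg; Δv = 315×9.81×ln(3.545) = 3090.2×1.2657 ≈ 3911 m/s.
Stage 2: m₀ = 2,485 kg, m_f = 2,485 − 1,640 = 845 kg; Δv = 297×9.81×ln(2.941) = 2913.6×1.0787 ≈ 3143 m/s.
Total Δv = 3911 + 3143 = 7054 m/s.

Δv ≈ 7.05 km/s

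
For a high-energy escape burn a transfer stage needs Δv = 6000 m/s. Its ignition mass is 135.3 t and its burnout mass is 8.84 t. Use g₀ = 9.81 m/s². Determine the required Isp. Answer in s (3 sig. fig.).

ln(m₀/m_f) = ln(135300/8840) = ln(15.31) = 2.7282.
v_e = Δv / ln(m₀/m_f) = 6000 / 2.7282 = 2199.2 m/s.
Isp = v_e / g₀ = 2199.2 / 9.81 = 224.2 s.

Isp ≈ 224 s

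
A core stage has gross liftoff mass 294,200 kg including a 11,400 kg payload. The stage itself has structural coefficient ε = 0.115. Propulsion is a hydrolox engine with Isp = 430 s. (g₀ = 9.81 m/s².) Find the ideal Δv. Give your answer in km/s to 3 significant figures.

Stage wet mass = m₀ − payload = 294,200 − 11,400 = 282,800 kg.
Stage dry mass = ε × stage wet mass = 0.115 × 282,800 = 32,522 kg.
Burnout mass m_f = stage dry + payload = 32,522 + 11,400 = 43,922 kg.
v_e = Isp · g₀ = 430 × 9.81 = 4218.3 m/s.
Δv = v_e · ln(294,200/43,922) = 4218.3 × ln(6.698) = 4218.3 × 1.9018 ≈ 8023 m/s.

Δv ≈ 8.02 km/s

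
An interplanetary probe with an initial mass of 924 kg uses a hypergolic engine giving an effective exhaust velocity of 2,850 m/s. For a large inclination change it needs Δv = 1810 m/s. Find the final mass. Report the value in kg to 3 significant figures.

Using Δv = v_e ln(m₀/m_f): m₀/m_f = exp(Δv / v_e) = exp(1810 / 2850.0) = exp(0.6351) = 1.8872.
m_f = m₀ / 1.8872 = 924 / 1.8872 = 489.614 kg.

final mass ≈ 490 kg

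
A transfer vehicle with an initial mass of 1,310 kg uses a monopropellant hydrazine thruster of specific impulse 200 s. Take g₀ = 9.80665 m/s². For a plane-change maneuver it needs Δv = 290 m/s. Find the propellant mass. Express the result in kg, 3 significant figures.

propellant mass ≈ 180 kg

v_e = Isp · g₀ = 200 × 9.80665 = 1961.3 m/s.
m₀/m_f = exp(Δv / v_e) = exp(290 / 1961.3) = exp(0.1479) = 1.1593.
m_f = 1,310 / 1.1593 = 1,129.99 kg, so propellant = m₀ − m_f = 1,310 − 1,129.99 = 180.01 kg.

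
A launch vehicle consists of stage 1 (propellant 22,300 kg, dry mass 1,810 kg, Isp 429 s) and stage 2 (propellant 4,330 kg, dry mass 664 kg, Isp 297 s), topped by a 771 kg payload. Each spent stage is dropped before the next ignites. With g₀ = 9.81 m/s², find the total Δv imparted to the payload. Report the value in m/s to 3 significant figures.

Ignition mass of stage 1 = 22,300+1,810 + 4,330+664 + 771 = 29,875 kg.
Stage 1: m₀ = 29,875 kg, m_f = 29,875 − 22,300 = 7,575 kg; Δv = 429×9.81×ln(3.944) = 4208.5×1.3722 ≈ 5775 m/s.
Stage 2: m₀ = 5,765 kg, m_f = 5,765 − 4,330 = 1,435 kg; Δv = 297×9.81×ln(4.017) = 2913.6×1.3906 ≈ 4052 m/s.
Total Δv = 5775 + 4052 = 9827 m/s.

Δv ≈ 9830 m/s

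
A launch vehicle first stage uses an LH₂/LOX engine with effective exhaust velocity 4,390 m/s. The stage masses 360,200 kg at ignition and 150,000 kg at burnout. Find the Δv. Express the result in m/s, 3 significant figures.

Using Δv = v_e ln(m₀/m_f): Δv = v_e · ln(m₀/m_f) = 4390.0 × ln(2.401) = 4390.0 × 0.8760 ≈ 3845.7 m/s.

Δv ≈ 3850 m/s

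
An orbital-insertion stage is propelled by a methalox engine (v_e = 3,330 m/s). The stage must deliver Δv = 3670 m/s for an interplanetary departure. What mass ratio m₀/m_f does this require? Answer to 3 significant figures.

Rocket equation: m₀/m_f = exp(Δv / v_e) = exp(3670 / 3330.0) = exp(1.1021) = 3.0105.

mass ratio ≈ 3.01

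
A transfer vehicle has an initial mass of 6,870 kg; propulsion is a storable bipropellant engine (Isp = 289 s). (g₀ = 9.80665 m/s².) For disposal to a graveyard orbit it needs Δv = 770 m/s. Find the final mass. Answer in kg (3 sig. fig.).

v_e = Isp · g₀ = 289 × 9.80665 = 2834.1 m/s.
m₀/m_f = exp(Δv / v_e) = exp(770 / 2834.1) = exp(0.2717) = 1.3122.
m_f = m₀ / 1.3122 = 6,870 / 1.3122 = 5,235.48 kg.

final mass ≈ 5240 kg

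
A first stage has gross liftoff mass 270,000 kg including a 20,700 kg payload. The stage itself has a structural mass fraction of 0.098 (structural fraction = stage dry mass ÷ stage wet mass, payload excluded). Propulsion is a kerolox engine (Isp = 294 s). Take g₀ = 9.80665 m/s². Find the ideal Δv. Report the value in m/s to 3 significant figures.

Δv ≈ 5160 m/s

Stage wet mass = m₀ − payload = 270,000 − 20,700 = 249,300 kg.
Stage dry mass = ε × stage wet mass = 0.098 × 249,300 = 24,431.4 kg.
Burnout mass m_f = stage dry + payload = 24,431.4 + 20,700 = 45,131.4 kg.
v_e = Isp · g₀ = 294 × 9.80665 = 2883.2 m/s.
Using Δv = v_e ln(m₀/m_f): Δv = v_e · ln(270,000/45,131.4) = 2883.2 × ln(5.983) = 2883.2 × 1.7888 ≈ 5158 m/s.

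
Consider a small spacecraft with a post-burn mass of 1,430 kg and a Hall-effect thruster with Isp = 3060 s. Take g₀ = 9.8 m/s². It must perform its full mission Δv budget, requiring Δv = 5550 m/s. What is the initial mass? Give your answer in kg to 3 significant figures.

v_e = Isp · g₀ = 3060 × 9.8 = 29988.0 m/s.
Rocket equation: m₀/m_f = exp(Δv / v_e) = exp(5550 / 29988.0) = exp(0.1851) = 1.2033.
m₀ = m_f × 1.2033 = 1,430 × 1.2033 = 1,720.72 kg.

initial mass ≈ 1720 kg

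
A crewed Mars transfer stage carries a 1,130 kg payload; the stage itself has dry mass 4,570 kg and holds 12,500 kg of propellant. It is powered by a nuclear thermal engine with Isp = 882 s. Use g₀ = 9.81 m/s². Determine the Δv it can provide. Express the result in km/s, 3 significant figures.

Δv ≈ 10.0 km/s

v_e = Isp · g₀ = 882 × 9.81 = 8652.4 m/s.
m₀ = payload + dry + propellant = 1,130 + 4,570 + 12,500 = 18,200 kg.
m_f = payload + dry = 1,130 + 4,570 = 5,700 kg.
From the ideal rocket equation, Δv = v_e · ln(m₀/m_f) = 8652.4 × ln(3.193) = 8652.4 × 1.1610 ≈ 10045.1 m/s.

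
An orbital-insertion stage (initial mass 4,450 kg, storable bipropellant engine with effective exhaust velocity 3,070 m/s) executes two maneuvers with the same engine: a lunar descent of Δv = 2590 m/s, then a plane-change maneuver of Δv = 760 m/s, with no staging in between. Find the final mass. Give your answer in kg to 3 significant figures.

final mass ≈ 1490 kg

After the first burn: m = 4450 × exp(−2590/3070.0) = 4450 × 0.43014 = 1,914.12 kg.
After the second burn: m = 1,914.12 × exp(−760/3070.0) = 1,914.12 × 0.78071 = 1,494.37 kg.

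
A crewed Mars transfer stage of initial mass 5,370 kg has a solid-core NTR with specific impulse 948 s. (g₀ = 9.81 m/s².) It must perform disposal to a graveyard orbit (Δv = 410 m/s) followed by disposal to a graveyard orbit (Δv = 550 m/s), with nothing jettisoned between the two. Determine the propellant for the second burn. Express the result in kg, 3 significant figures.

v_e = Isp · g₀ = 948 × 9.81 = 9299.9 m/s.
After the first burn: m = 5370 × exp(−410/9299.9) = 5370 × 0.95687 = 5,138.39 kg.
After the second burn: m = 5,138.39 × exp(−550/9299.9) = 5,138.39 × 0.94257 = 4,843.29 kg.
Second-burn propellant = 5,138.39 − 4,843.29 = 295.1 kg.

propellant for the second burn ≈ 295 kg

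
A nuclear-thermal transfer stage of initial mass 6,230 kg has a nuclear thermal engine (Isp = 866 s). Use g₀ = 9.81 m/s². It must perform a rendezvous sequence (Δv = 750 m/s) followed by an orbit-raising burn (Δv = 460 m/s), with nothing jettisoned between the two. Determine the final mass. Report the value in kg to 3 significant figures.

v_e = Isp · g₀ = 866 × 9.81 = 8495.5 m/s.
After the first burn: m = 6230 × exp(−750/8495.5) = 6230 × 0.91550 = 5,703.57 kg.
After the second burn: m = 5,703.57 × exp(−460/8495.5) = 5,703.57 × 0.94729 = 5,402.93 kg.

final mass ≈ 5400 kg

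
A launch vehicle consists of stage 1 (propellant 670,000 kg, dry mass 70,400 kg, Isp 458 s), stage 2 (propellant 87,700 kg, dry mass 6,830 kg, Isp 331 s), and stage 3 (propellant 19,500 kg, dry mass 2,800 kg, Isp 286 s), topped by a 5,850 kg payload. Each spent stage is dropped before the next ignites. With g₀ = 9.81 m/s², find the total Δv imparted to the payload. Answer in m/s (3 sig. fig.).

Ignition mass of stage 1 = 670,000+70,400 + 87,700+6,830 + 19,500+2,800 + 5,850 = 863,080 kg.
Stage 1: m₀ = 863,080 kg, m_f = 863,080 − 670,000 = 193,080 kg; Δv = 458×9.81×ln(4.47) = 4493.0×1.4974 ≈ 6728 m/s.
Stage 2: m₀ = 122,680 kg, m_f = 122,680 − 87,700 = 34,980 kg; Δv = 331×9.81×ln(3.507) = 3247.1×1.2548 ≈ 4074 m/s.
Stage 3: m₀ = 28,150 kg, m_f = 28,150 − 19,500 = 8,650 kg; Δv = 286×9.81×ln(3.254) = 2805.7×1.1800 ≈ 3311 m/s.
Total Δv = 6728 + 4074 + 3311 = 14113 m/s.

Δv ≈ 14100 m/s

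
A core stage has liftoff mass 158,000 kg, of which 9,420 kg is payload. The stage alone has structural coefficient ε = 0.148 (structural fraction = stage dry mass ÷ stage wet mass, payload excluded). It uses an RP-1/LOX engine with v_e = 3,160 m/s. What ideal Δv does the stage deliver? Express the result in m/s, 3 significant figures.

Stage wet mass = m₀ − payload = 158,000 − 9,420 = 148,580 kg.
Stage dry mass = ε × stage wet mass = 0.148 × 148,580 = 21,989.8 kg.
Burnout mass m_f = stage dry + payload = 21,989.8 + 9,420 = 31,409.8 kg.
By the Tsiolkovsky rocket equation, Δv = v_e · ln(158,000/31,409.8) = 3160.0 × ln(5.03) = 3160.0 × 1.6155 ≈ 5105 m/s.

Δv ≈ 5100 m/s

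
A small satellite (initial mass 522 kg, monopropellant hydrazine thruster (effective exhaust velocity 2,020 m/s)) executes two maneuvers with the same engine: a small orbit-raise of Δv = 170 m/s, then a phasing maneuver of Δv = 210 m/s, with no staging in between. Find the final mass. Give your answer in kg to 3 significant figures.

final mass ≈ 432 kg

After the first burn: m = 522 × exp(−170/2020.0) = 522 × 0.91929 = 479.869 kg.
After the second burn: m = 479.869 × exp(−210/2020.0) = 479.869 × 0.90126 = 432.487 kg.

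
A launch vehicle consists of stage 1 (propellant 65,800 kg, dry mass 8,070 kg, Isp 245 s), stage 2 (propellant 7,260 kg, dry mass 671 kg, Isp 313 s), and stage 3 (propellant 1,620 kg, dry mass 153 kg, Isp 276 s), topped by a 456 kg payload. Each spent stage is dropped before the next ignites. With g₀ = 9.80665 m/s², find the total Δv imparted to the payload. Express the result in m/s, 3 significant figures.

Δv ≈ 11000 m/s

Ignition mass of stage 1 = 65,800+8,070 + 7,260+671 + 1,620+153 + 456 = 84,030 kg.
Stage 1: m₀ = 84,030 kg, m_f = 84,030 − 65,800 = 18,230 kg; Δv = 245×9.80665×ln(4.609) = 2402.6×1.5281 ≈ 3671 m/s.
Stage 2: m₀ = 10,160 kg, m_f = 10,160 − 7,260 = 2,900 kg; Δv = 313×9.80665×ln(3.503) = 3069.5×1.2537 ≈ 3848 m/s.
Stage 3: m₀ = 2,229 kg, m_f = 2,229 − 1,620 = 609 kg; Δv = 276×9.80665×ln(3.66) = 2706.6×1.2975 ≈ 3512 m/s.
Total Δv = 3671 + 3848 + 3512 = 11031 m/s.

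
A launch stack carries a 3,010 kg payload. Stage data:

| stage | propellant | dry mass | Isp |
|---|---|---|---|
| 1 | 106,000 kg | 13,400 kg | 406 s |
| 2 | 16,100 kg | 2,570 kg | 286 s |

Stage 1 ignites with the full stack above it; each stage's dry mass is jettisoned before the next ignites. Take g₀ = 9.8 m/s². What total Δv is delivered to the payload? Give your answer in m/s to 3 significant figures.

Ignition mass of stage 1 = 106,000+13,400 + 16,100+2,570 + 3,010 = 141,080 kg.
Stage 1: m₀ = 141,080 kg, m_f = 141,080 − 106,000 = 35,080 kg; Δv = 406×9.8×ln(4.022) = 3978.8×1.3917 ≈ 5537 m/s.
Stage 2: m₀ = 21,680 kg, m_f = 21,680 − 16,100 = 5,580 kg; Δv = 286×9.8×ln(3.885) = 2802.8×1.3572 ≈ 3804 m/s.
Total Δv = 5537 + 3804 = 9341 m/s.

Δv ≈ 9340 m/s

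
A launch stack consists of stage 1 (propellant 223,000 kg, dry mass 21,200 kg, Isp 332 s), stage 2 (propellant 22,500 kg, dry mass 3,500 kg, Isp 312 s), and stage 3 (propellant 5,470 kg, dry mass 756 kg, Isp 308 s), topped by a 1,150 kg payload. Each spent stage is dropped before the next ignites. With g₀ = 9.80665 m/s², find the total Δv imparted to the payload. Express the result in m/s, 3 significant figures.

Ignition mass of stage 1 = 223,000+21,200 + 22,500+3,500 + 5,470+756 + 1,150 = 277,576 kg.
Stage 1: m₀ = 277,576 kg, m_f = 277,576 − 223,000 = 54,576 kg; Δv = 332×9.80665×ln(5.086) = 3255.8×1.6265 ≈ 5296 m/s.
Stage 2: m₀ = 33,376 kg, m_f = 33,376 − 22,500 = 10,876 kg; Δv = 312×9.80665×ln(3.069) = 3059.7×1.1213 ≈ 3431 m/s.
Stage 3: m₀ = 7,376 kg, m_f = 7,376 − 5,470 = 1,906 kg; Δv = 308×9.80665×ln(3.87) = 3020.4×1.3532 ≈ 4087 m/s.
Total Δv = 5296 + 3431 + 4087 = 12814 m/s.

Δv ≈ 12800 m/s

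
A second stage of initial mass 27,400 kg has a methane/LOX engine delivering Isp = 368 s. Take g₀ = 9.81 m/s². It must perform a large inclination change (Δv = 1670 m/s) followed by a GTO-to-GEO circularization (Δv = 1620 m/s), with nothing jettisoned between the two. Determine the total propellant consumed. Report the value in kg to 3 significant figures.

total propellant consumed ≈ 16400 kg

v_e = Isp · g₀ = 368 × 9.81 = 3610.1 m/s.
After the first burn: m = 27400 × exp(−1670/3610.1) = 27400 × 0.62965 = 17,252.4 kg.
After the second burn: m = 17,252.4 × exp(−1620/3610.1) = 17,252.4 × 0.63843 = 11,014.4 kg.
Total propellant = m₀ − m_final = 27400 − 11,014.4 = 16,385.6 kg.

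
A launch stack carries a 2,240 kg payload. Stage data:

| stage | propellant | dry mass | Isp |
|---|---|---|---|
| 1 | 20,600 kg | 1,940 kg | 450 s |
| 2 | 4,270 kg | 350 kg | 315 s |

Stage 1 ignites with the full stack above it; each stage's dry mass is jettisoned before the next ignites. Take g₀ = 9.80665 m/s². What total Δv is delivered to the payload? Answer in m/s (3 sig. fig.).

Ignition mass of stage 1 = 20,600+1,940 + 4,270+350 + 2,240 = 29,400 kg.
Stage 1: m₀ = 29,400 kg, m_f = 29,400 − 20,600 = 8,800 kg; Δv = 450×9.80665×ln(3.341) = 4413.0×1.2062 ≈ 5323 m/s.
Stage 2: m₀ = 6,860 kg, m_f = 6,860 − 4,270 = 2,590 kg; Δv = 315×9.80665×ln(2.649) = 3089.1×0.9740 ≈ 3009 m/s.
Total Δv = 5323 + 3009 = 8332 m/s.

Δv ≈ 8330 m/s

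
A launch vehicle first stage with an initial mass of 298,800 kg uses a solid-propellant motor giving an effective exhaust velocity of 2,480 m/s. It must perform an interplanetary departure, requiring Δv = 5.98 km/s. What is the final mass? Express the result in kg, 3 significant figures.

m₀/m_f = exp(Δv / v_e) = exp(5980 / 2480.0) = exp(2.4113) = 11.1483.
m_f = m₀ / 11.1483 = 298,800 / 11.1483 = 26,802.3 kg.

final mass ≈ 26800 kg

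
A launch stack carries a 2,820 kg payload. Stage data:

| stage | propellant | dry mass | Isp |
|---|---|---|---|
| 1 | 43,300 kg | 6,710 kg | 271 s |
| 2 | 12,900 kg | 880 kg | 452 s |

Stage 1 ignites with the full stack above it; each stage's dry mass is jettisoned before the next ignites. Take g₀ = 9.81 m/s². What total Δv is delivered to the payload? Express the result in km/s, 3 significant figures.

Ignition mass of stage 1 = 43,300+6,710 + 12,900+880 + 2,820 = 66,610 kg.
Stage 1: m₀ = 66,610 kg, m_f = 66,610 − 43,300 = 23,310 kg; Δv = 271×9.81×ln(2.858) = 2658.5×1.0500 ≈ 2791 m/s.
Stage 2: m₀ = 16,600 kg, m_f = 16,600 − 12,900 = 3,700 kg; Δv = 452×9.81×ln(4.486) = 4434.1×1.5011 ≈ 6656 m/s.
Total Δv = 2791 + 6656 = 9447 m/s.

Δv ≈ 9.45 km/s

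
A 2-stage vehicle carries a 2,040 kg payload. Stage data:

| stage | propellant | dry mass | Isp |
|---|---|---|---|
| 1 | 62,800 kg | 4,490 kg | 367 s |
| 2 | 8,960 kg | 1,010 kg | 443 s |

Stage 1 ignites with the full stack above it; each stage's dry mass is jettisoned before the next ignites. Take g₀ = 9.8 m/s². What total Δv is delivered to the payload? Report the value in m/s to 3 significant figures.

Δv ≈ 11600 m/s

Ignition mass of stage 1 = 62,800+4,490 + 8,960+1,010 + 2,040 = 79,300 kg.
Stage 1: m₀ = 79,300 kg, m_f = 79,300 − 62,800 = 16,500 kg; Δv = 367×9.8×ln(4.806) = 3596.6×1.5699 ≈ 5646 m/s.
Stage 2: m₀ = 12,010 kg, m_f = 12,010 − 8,960 = 3,050 kg; Δv = 443×9.8×ln(3.938) = 4341.4×1.3706 ≈ 5950 m/s.
Total Δv = 5646 + 5950 = 11596 m/s.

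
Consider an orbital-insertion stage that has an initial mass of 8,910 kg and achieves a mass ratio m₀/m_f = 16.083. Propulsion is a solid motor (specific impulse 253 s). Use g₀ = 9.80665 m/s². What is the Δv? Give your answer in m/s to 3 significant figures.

Δv ≈ 6890 m/s

v_e = Isp · g₀ = 253 × 9.80665 = 2481.1 m/s.
Rocket equation: Δv = v_e · ln(16.083) = 2481.1 × 2.7778 ≈ 6891.9 m/s.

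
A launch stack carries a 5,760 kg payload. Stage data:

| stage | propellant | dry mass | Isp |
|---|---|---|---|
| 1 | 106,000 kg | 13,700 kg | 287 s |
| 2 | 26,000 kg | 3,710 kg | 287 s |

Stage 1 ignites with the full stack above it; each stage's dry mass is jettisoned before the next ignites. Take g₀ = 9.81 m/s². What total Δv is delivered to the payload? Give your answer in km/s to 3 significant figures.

Δv ≈ 6.95 km/s

Ignition mass of stage 1 = 106,000+13,700 + 26,000+3,710 + 5,760 = 155,170 kg.
Stage 1: m₀ = 155,170 kg, m_f = 155,170 − 106,000 = 49,170 kg; Δv = 287×9.81×ln(3.156) = 2815.5×1.1492 ≈ 3236 m/s.
Stage 2: m₀ = 35,470 kg, m_f = 35,470 − 26,000 = 9,470 kg; Δv = 287×9.81×ln(3.746) = 2815.5×1.3206 ≈ 3718 m/s.
Total Δv = 3236 + 3718 = 6954 m/s.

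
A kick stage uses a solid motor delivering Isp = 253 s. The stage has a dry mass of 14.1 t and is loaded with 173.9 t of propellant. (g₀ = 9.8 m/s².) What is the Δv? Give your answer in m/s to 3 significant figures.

Δv ≈ 6420 m/s

v_e = Isp · g₀ = 253 × 9.8 = 2479.4 m/s.
m₀ = m_dry + m_prop = 14.1 + 173.9 = 188 t.
Δv = v_e · ln(m₀/m_f) = 2479.4 × ln(13.33) = 2479.4 × 2.5903 ≈ 6422.3 m/s.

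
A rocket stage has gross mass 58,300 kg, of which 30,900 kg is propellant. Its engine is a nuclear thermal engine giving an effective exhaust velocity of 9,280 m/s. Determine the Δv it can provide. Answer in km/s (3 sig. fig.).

m_f = m₀ − m_prop = 58,300 − 30,900 = 27,400 kg.
From the ideal rocket equation, Δv = v_e · ln(m₀/m_f) = 9280.0 × ln(2.128) = 9280.0 × 0.7551 ≈ 7006.9 m/s.

Δv ≈ 7.01 km/s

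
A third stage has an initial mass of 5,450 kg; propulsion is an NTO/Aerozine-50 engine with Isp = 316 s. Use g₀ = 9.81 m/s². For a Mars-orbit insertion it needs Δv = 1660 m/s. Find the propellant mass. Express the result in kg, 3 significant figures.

propellant mass ≈ 2260 kg

v_e = Isp · g₀ = 316 × 9.81 = 3100.0 m/s.
m₀/m_f = exp(Δv / v_e) = exp(1660 / 3100.0) = exp(0.5355) = 1.7083.
m_f = 5,450 / 1.7083 = 3,190.31 kg, so propellant = m₀ − m_f = 5,450 − 3,190.31 = 2,259.69 kg.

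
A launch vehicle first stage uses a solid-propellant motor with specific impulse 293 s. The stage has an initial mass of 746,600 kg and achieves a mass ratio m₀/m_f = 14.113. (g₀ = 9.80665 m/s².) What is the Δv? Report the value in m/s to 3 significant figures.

Δv ≈ 7610 m/s

v_e = Isp · g₀ = 293 × 9.80665 = 2873.3 m/s.
Rocket equation: Δv = v_e · ln(14.113) = 2873.3 × 2.6471 ≈ 7606.0 m/s.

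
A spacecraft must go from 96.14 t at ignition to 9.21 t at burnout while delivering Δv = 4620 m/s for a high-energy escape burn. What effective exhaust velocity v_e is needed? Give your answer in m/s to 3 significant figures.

ln(m₀/m_f) = ln(96140/9210) = ln(10.44) = 2.3455.
Using Δv = v_e ln(m₀/m_f): v_e = Δv / ln(m₀/m_f) = 4620 / 2.3455 = 1969.7 m/s.

v_e ≈ 1970 m/s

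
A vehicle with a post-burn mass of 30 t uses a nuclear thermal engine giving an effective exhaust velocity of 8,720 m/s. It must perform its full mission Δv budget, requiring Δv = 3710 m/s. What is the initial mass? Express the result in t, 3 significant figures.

initial mass ≈ 45.9 t

Using Δv = v_e ln(m₀/m_f): m₀/m_f = exp(Δv / v_e) = exp(3710 / 8720.0) = exp(0.4255) = 1.5303.
m₀ = m_f × 1.5303 = 30 × 1.5303 = 45.909 t.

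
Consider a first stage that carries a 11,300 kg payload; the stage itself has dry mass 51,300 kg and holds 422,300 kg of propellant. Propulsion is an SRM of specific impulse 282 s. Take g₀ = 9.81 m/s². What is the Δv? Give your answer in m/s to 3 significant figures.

v_e = Isp · g₀ = 282 × 9.81 = 2766.4 m/s.
m₀ = payload + dry + propellant = 11,300 + 51,300 + 422,300 = 484,900 kg.
m_f = payload + dry = 11,300 + 51,300 = 62,600 kg.
Δv = v_e · ln(m₀/m_f) = 2766.4 × ln(7.746) = 2766.4 × 2.0472 ≈ 5663.4 m/s.

Δv ≈ 5660 m/s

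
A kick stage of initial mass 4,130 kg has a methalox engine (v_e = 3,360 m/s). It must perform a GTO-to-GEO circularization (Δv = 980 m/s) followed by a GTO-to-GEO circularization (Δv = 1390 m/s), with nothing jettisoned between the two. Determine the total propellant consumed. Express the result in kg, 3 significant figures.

After the first burn: m = 4130 × exp(−980/3360.0) = 4130 × 0.74702 = 3,085.19 kg.
After the second burn: m = 3,085.19 × exp(−1390/3360.0) = 3,085.19 × 0.66121 = 2,039.96 kg.
Total propellant = m₀ − m_final = 4130 − 2,039.96 = 2,090.04 kg.

total propellant consumed ≈ 2090 kg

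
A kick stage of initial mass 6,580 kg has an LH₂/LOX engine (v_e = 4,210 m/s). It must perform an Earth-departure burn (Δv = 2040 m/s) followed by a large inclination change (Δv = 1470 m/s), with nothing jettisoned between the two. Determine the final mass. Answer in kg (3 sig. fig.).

After the first burn: m = 6580 × exp(−2040/4210.0) = 6580 × 0.61597 = 4,053.08 kg.
After the second burn: m = 4,053.08 × exp(−1470/4210.0) = 4,053.08 × 0.70527 = 2,858.52 kg.

final mass ≈ 2860 kg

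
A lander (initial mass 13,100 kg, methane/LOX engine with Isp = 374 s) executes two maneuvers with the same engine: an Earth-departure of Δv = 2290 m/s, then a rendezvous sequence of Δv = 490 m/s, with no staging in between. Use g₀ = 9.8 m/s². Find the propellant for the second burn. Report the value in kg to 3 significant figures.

v_e = Isp · g₀ = 374 × 9.8 = 3665.2 m/s.
After the first burn: m = 13100 × exp(−2290/3665.2) = 13100 × 0.53537 = 7,013.35 kg.
After the second burn: m = 7,013.35 × exp(−490/3665.2) = 7,013.35 × 0.87486 = 6,135.7 kg.
Second-burn propellant = 7,013.35 − 6,135.7 = 877.65 kg.

propellant for the second burn ≈ 878 kg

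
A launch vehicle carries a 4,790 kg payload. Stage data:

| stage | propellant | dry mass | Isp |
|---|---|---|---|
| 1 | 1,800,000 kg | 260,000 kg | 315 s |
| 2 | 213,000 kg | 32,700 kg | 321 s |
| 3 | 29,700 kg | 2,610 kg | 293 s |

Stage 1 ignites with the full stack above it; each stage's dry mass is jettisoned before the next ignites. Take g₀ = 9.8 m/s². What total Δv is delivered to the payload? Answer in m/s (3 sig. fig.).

Δv ≈ 13500 m/s

Ignition mass of stage 1 = 1,800,000+260,000 + 213,000+32,700 + 29,700+2,610 + 4,790 = 2,342,800 kg.
Stage 1: m₀ = 2,342,800 kg, m_f = 2,342,800 − 1,800,000 = 542,800 kg; Δv = 315×9.8×ln(4.316) = 3087.0×1.4624 ≈ 4514 m/s.
Stage 2: m₀ = 282,800 kg, m_f = 282,800 − 213,000 = 69,800 kg; Δv = 321×9.8×ln(4.052) = 3145.8×1.3991 ≈ 4401 m/s.
Stage 3: m₀ = 37,100 kg, m_f = 37,100 − 29,700 = 7,400 kg; Δv = 293×9.8×ln(5.014) = 2871.4×1.6121 ≈ 4629 m/s.
Total Δv = 4514 + 4401 + 4629 = 13544 m/s.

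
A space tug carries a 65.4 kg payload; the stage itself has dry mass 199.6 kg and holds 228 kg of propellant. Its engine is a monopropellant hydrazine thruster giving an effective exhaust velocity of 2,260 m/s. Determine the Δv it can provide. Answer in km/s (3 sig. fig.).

Δv ≈ 1.40 km/s

m₀ = payload + dry + propellant = 65.4 + 199.6 + 228 = 493 kg.
m_f = payload + dry = 65.4 + 199.6 = 265 kg.
Δv = v_e · ln(m₀/m_f) = 2260.0 × ln(1.86) = 2260.0 × 0.6208 ≈ 1403.0 m/s.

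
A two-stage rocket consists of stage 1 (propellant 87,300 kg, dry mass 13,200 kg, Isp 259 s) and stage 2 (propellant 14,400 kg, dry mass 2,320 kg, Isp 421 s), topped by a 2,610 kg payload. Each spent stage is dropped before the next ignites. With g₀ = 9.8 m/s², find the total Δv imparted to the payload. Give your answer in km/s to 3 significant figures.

Ignition mass of stage 1 = 87,300+13,200 + 14,400+2,320 + 2,610 = 119,830 kg.
Stage 1: m₀ = 119,830 kg, m_f = 119,830 − 87,300 = 32,530 kg; Δv = 259×9.8×ln(3.684) = 2538.2×1.3039 ≈ 3310 m/s.
Stage 2: m₀ = 19,330 kg, m_f = 19,330 − 14,400 = 4,930 kg; Δv = 421×9.8×ln(3.921) = 4125.8×1.3663 ≈ 5637 m/s.
Total Δv = 3310 + 5637 = 8947 m/s.

Δv ≈ 8.95 km/s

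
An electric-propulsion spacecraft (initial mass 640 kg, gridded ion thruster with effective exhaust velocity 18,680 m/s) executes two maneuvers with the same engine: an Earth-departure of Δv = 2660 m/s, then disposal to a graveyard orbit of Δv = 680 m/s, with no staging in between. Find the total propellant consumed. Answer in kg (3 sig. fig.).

After the first burn: m = 640 × exp(−2660/18680.0) = 640 × 0.86728 = 555.059 kg.
After the second burn: m = 555.059 × exp(−680/18680.0) = 555.059 × 0.96425 = 535.216 kg.
Total propellant = m₀ − m_final = 640 − 535.216 = 104.784 kg.

total propellant consumed ≈ 105 kg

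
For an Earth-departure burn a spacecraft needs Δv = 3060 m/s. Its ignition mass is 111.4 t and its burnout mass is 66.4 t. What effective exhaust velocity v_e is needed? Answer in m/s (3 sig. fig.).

v_e ≈ 5910 m/s

ln(m₀/m_f) = ln(111400/66400) = ln(1.678) = 0.5174.
v_e = Δv / ln(m₀/m_f) = 3060 / 0.5174 = 5913.8 m/s.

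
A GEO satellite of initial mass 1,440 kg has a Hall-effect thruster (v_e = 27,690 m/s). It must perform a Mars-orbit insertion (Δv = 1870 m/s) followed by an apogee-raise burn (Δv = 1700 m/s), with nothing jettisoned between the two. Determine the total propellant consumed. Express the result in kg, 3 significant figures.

total propellant consumed ≈ 174 kg

After the first burn: m = 1440 × exp(−1870/27690.0) = 1440 × 0.93470 = 1,345.97 kg.
After the second burn: m = 1,345.97 × exp(−1700/27690.0) = 1,345.97 × 0.94045 = 1,265.82 kg.
Total propellant = m₀ − m_final = 1440 − 1,265.82 = 174.18 kg.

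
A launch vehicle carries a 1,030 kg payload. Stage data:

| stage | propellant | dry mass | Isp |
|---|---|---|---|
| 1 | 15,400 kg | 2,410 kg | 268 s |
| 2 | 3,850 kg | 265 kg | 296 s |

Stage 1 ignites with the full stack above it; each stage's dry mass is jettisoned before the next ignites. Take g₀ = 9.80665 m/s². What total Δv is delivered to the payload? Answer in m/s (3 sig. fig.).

Ignition mass of stage 1 = 15,400+2,410 + 3,850+265 + 1,030 = 22,955 kg.
Stage 1: m₀ = 22,955 kg, m_f = 22,955 − 15,400 = 7,555 kg; Δv = 268×9.80665×ln(3.038) = 2628.2×1.1113 ≈ 2921 m/s.
Stage 2: m₀ = 5,145 kg, m_f = 5,145 − 3,850 = 1,295 kg; Δv = 296×9.80665×ln(3.973) = 2902.8×1.3795 ≈ 4004 m/s.
Total Δv = 2921 + 4004 = 6925 m/s.

Δv ≈ 6930 m/s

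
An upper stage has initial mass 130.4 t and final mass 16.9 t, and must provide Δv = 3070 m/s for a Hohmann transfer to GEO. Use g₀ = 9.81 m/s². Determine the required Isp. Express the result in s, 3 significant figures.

ln(m₀/m_f) = ln(130400/16900) = ln(7.716) = 2.0433.
From the ideal rocket equation, v_e = Δv / ln(m₀/m_f) = 3070 / 2.0433 = 1502.5 m/s.
Isp = v_e / g₀ = 1502.5 / 9.81 = 153.2 s.

Isp ≈ 153 s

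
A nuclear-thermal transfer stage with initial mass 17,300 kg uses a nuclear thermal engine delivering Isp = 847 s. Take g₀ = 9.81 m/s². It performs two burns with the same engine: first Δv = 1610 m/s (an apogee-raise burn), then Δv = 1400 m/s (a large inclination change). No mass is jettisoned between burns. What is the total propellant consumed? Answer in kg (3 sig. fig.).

v_e = Isp · g₀ = 847 × 9.81 = 8309.1 m/s.
After the first burn: m = 17300 × exp(−1610/8309.1) = 17300 × 0.82385 = 14,252.6 kg.
After the second burn: m = 14,252.6 × exp(−1400/8309.1) = 14,252.6 × 0.84494 = 12,042.6 kg.
Total propellant = m₀ − m_final = 17300 − 12,042.6 = 5,257.4 kg.

total propellant consumed ≈ 5260 kg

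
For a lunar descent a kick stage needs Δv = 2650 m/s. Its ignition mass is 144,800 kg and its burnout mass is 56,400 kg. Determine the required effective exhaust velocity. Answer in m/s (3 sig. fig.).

ln(m₀/m_f) = ln(144800/56400) = ln(2.567) = 0.9429.
v_e = Δv / ln(m₀/m_f) = 2650 / 0.9429 = 2810.5 m/s.

v_e ≈ 2810 m/s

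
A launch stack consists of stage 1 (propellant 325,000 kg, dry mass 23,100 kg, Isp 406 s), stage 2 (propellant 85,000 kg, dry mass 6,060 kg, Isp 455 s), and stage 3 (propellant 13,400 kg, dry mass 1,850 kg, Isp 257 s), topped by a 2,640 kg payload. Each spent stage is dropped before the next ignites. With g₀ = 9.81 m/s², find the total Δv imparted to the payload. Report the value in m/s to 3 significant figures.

Δv ≈ 15200 m/s

Ignition mass of stage 1 = 325,000+23,100 + 85,000+6,060 + 13,400+1,850 + 2,640 = 457,050 kg.
Stage 1: m₀ = 457,050 kg, m_f = 457,050 − 325,000 = 132,050 kg; Δv = 406×9.81×ln(3.461) = 3982.9×1.2416 ≈ 4945 m/s.
Stage 2: m₀ = 108,950 kg, m_f = 108,950 − 85,000 = 23,950 kg; Δv = 455×9.81×ln(4.549) = 4463.6×1.5149 ≈ 6762 m/s.
Stage 3: m₀ = 17,890 kg, m_f = 17,890 − 13,400 = 4,490 kg; Δv = 257×9.81×ln(3.984) = 2521.2×1.3824 ≈ 3485 m/s.
Total Δv = 4945 + 6762 + 3485 = 15192 m/s.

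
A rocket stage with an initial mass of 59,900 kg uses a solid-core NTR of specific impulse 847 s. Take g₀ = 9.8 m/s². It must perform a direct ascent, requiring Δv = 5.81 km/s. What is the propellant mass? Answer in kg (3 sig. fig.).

v_e = Isp · g₀ = 847 × 9.8 = 8300.6 m/s.
m₀/m_f = exp(Δv / v_e) = exp(5810 / 8300.6) = exp(0.6999) = 2.0137.
m_f = 59,900 / 2.0137 = 29,746.2 kg, so propellant = m₀ − m_f = 59,900 − 29,746.2 = 30,153.8 kg.

propellant mass ≈ 30200 kg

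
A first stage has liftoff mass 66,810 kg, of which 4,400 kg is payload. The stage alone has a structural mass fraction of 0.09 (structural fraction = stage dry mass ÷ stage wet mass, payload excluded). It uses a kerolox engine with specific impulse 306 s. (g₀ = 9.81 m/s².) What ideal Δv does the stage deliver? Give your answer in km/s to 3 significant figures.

Δv ≈ 5.70 km/s

Stage wet mass = m₀ − payload = 66,810 − 4,400 = 62,410 kg.
Stage dry mass = ε × stage wet mass = 0.09 × 62,410 = 5,616.9 kg.
Burnout mass m_f = stage dry + payload = 5,616.9 + 4,400 = 10,016.9 kg.
v_e = Isp · g₀ = 306 × 9.81 = 3001.9 m/s.
By the Tsiolkovsky rocket equation, Δv = v_e · ln(66,810/10,016.9) = 3001.9 × ln(6.67) = 3001.9 × 1.8976 ≈ 5696 m/s.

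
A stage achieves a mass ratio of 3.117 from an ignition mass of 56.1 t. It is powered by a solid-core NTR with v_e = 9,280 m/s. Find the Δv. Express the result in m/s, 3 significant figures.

From the ideal rocket equation, Δv = v_e · ln(3.117) = 9280.0 × 1.1369 ≈ 10550.2 m/s.

Δv ≈ 10600 m/s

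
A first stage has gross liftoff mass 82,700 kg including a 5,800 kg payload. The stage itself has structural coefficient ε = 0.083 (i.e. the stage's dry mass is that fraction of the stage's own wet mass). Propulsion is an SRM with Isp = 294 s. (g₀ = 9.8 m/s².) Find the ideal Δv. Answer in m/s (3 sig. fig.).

Δv ≈ 5520 m/s

Stage wet mass = m₀ − payload = 82,700 − 5,800 = 76,900 kg.
Stage dry mass = ε × stage wet mass = 0.083 × 76,900 = 6,382.7 kg.
Burnout mass m_f = stage dry + payload = 6,382.7 + 5,800 = 12,182.7 kg.
v_e = Isp · g₀ = 294 × 9.8 = 2881.2 m/s.
Δv = v_e · ln(82,700/12,182.7) = 2881.2 × ln(6.788) = 2881.2 × 1.9152 ≈ 5518 m/s.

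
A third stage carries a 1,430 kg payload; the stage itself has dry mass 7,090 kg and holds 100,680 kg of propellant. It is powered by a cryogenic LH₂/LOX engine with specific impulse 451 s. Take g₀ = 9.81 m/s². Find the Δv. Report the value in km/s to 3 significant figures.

Δv ≈ 11.3 km/s

v_e = Isp · g₀ = 451 × 9.81 = 4424.3 m/s.
m₀ = payload + dry + propellant = 1,430 + 7,090 + 100,680 = 109,200 kg.
m_f = payload + dry = 1,430 + 7,090 = 8,520 kg.
Δv = v_e · ln(m₀/m_f) = 4424.3 × ln(12.82) = 4424.3 × 2.5508 ≈ 11285.4 m/s.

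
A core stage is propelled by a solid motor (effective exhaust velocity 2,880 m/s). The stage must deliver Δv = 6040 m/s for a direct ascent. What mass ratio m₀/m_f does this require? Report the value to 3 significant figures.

By the Tsiolkovsky rocket equation, m₀/m_f = exp(Δv / v_e) = exp(6040 / 2880.0) = exp(2.0972) = 8.1435.

mass ratio ≈ 8.14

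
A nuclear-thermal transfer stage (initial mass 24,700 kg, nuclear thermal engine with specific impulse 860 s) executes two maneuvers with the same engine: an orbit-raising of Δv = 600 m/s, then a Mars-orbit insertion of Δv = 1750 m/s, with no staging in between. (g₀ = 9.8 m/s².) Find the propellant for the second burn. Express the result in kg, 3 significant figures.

v_e = Isp · g₀ = 860 × 9.8 = 8428.0 m/s.
After the first burn: m = 24700 × exp(−600/8428.0) = 24700 × 0.93128 = 23,002.6 kg.
After the second burn: m = 23,002.6 × exp(−1750/8428.0) = 23,002.6 × 0.81250 = 18,689.6 kg.
Second-burn propellant = 23,002.6 − 18,689.6 = 4,313 kg.

propellant for the second burn ≈ 4310 kg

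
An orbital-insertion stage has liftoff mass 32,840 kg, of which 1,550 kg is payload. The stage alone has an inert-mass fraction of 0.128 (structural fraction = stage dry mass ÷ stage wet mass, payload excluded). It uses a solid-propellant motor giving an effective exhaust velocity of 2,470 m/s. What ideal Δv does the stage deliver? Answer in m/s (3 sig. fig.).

Δv ≈ 4390 m/s

Stage wet mass = m₀ − payload = 32,840 − 1,550 = 31,290 kg.
Stage dry mass = ε × stage wet mass = 0.128 × 31,290 = 4,005.12 kg.
Burnout mass m_f = stage dry + payload = 4,005.12 + 1,550 = 5,555.12 kg.
Rocket equation: Δv = v_e · ln(32,840/5,555.12) = 2470.0 × ln(5.912) = 2470.0 × 1.7769 ≈ 4389 m/s.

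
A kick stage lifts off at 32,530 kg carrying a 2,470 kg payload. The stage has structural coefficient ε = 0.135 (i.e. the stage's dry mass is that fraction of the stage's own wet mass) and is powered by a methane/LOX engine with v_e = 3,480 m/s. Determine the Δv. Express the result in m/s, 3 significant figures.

Stage wet mass = m₀ − payload = 32,530 − 2,470 = 30,060 kg.
Stage dry mass = ε × stage wet mass = 0.135 × 30,060 = 4,058.1 kg.
Burnout mass m_f = stage dry + payload = 4,058.1 + 2,470 = 6,528.1 kg.
Δv = v_e · ln(32,530/6,528.1) = 3480.0 × ln(4.983) = 3480.0 × 1.6060 ≈ 5589 m/s.

Δv ≈ 5590 m/s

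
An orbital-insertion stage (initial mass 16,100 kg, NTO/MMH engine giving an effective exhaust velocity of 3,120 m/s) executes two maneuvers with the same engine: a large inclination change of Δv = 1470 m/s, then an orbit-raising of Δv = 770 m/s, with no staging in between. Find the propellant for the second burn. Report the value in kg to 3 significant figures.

After the first burn: m = 16100 × exp(−1470/3120.0) = 16100 × 0.62428 = 10,050.9 kg.
After the second burn: m = 10,050.9 × exp(−770/3120.0) = 10,050.9 × 0.78130 = 7,852.77 kg.
Second-burn propellant = 10,050.9 − 7,852.77 = 2,198.13 kg.

propellant for the second burn ≈ 2200 kg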